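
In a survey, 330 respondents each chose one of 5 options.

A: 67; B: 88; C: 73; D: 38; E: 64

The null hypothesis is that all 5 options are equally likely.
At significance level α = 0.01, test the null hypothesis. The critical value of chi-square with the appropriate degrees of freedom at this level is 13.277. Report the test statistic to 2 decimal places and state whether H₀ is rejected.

20.03; reject

Under H₀ each category has probability 1/5, so each expected count is 330/5 = 66.
cat         O        E   (O−E)²/E
A          67       66      0.015
B          88       66      7.333
C          73       66      0.742
D          38       66     11.879
E          64       66      0.061
Sum = 20.03
df = 4. Since 20.03 > 13.277, we reject H₀.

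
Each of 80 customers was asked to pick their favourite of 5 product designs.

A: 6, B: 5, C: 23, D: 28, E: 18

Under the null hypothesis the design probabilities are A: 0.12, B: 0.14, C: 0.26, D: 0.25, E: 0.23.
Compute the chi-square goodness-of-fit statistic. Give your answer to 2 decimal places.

Expected counts E_i = n·p_i: 80×0.12 = 9.6, 80×0.14 = 11.2, 80×0.26 = 20.8, 80×0.25 = 20, 80×0.23 = 18.4.
A: (6 − 9.6)²/9.6 = 12.96/9.6 = 1.350
B: (5 − 11.2)²/11.2 = 38.44/11.2 = 3.432
C: (23 − 20.8)²/20.8 = 4.84/20.8 = 0.233
D: (28 − 20)²/20 = 64/20 = 3.200
E: (18 − 18.4)²/18.4 = 0.16/18.4 = 0.009
Sum = 8.22

8.22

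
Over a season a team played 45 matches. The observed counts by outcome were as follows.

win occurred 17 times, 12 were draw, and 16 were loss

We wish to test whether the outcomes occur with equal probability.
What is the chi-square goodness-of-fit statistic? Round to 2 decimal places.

Expected count for each of the 3 categories: 45/3 = 15.
cat         O        E   (O−E)²/E
win        17       15      0.267
draw       12       15      0.600
loss       16       15      0.067
Sum = 0.93

0.93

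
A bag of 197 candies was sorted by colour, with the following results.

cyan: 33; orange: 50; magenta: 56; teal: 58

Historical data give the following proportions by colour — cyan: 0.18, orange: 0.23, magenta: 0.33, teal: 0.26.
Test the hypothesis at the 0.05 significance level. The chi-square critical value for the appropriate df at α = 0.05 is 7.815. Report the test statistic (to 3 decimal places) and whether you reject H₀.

Expected counts E_i = n·p_i: 197×0.18 = 35.46, 197×0.23 = 45.31, 197×0.33 = 65.01, 197×0.26 = 51.22.
cyan: (33 − 35.46)²/35.46 = 6.0516/35.46 = 0.1707
orange: (50 − 45.31)²/45.31 = 21.9961/45.31 = 0.4855
magenta: (56 − 65.01)²/65.01 = 81.1801/65.01 = 1.2487
teal: (58 − 51.22)²/51.22 = 45.9684/51.22 = 0.8975
Sum = 2.802
df = 3. Since 2.802 < 7.815, we do not reject H₀.

2.802; do not reject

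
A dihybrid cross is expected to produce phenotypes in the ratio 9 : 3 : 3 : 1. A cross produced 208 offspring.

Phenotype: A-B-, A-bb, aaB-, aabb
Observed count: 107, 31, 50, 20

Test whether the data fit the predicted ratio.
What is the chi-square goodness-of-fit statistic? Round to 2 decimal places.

Ratio total = 16. Expected counts: 208×9/16 = 117, 208×3/16 = 39, 208×3/16 = 39, 208×1/16 = 13.
A-B-: (107 − 117)²/117 = 100/117 = 0.855
A-bb: (31 − 39)²/39 = 64/39 = 1.641
aaB-: (50 − 39)²/39 = 121/39 = 3.103
aabb: (20 − 13)²/13 = 49/13 = 3.769
Sum = 9.37

9.37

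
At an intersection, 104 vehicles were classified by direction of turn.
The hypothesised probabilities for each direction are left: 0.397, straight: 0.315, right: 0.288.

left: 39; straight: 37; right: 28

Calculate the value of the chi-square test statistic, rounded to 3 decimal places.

0.803

Expected counts E_i = n·p_i: 104×0.397 = 41.288, 104×0.315 = 32.76, 104×0.288 = 29.952.
left: (39 − 41.288)²/41.288 = 5.234944/41.288 = 0.1268
straight: (37 − 32.76)²/32.76 = 17.9776/32.76 = 0.5488
right: (28 − 29.952)²/29.952 = 3.810304/29.952 = 0.1272
Sum = 0.803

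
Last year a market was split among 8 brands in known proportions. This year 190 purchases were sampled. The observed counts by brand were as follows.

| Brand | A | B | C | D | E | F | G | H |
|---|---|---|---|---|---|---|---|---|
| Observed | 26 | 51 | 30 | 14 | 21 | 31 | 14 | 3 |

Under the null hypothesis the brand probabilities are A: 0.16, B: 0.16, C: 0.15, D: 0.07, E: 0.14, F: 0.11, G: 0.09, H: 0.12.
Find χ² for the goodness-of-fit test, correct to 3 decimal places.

38.528

Expected counts E_i = n·p_i: 190×0.16 = 30.4, 190×0.16 = 30.4, 190×0.15 = 28.5, 190×0.07 = 13.3, 190×0.14 = 26.6, 190×0.11 = 20.9, 190×0.09 = 17.1, 190×0.12 = 22.8.
χ² = (26−30.4)²/30.4 + (51−30.4)²/30.4 + (30−28.5)²/28.5 + (14−13.3)²/13.3 + (21−26.6)²/26.6 + (31−20.9)²/20.9 + (14−17.1)²/17.1 + (3−22.8)²/22.8
   = 0.6368 + 13.9592 + 0.0789 + 0.0368 + 1.1789 + 4.8809 + 0.5620 + 17.1947
Sum = 38.528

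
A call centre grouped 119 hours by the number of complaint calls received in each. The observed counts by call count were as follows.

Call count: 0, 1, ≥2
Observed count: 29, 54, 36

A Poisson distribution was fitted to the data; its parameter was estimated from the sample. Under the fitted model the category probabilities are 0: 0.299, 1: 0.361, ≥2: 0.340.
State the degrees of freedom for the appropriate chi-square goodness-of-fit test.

There are k = 3 categories and 1 parameter estimated from the data, so df = 3 − 1 − 1 = 1.

1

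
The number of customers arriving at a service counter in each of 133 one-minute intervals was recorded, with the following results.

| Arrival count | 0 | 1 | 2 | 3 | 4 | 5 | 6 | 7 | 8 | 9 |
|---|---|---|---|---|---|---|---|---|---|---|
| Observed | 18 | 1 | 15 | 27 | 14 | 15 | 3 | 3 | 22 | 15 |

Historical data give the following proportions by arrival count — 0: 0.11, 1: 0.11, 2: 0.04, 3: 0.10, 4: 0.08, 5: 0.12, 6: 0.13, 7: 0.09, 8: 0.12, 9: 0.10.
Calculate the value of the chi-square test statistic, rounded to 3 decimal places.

67.354

Expected counts E_i = n·p_i: 133×0.11 = 14.63, 133×0.11 = 14.63, 133×0.04 = 5.32, 133×0.10 = 13.3, 133×0.08 = 10.64, 133×0.12 = 15.96, 133×0.13 = 17.29, 133×0.09 = 11.97, 133×0.12 = 15.96, 133×0.10 = 13.3.
χ² = (18−14.63)²/14.63 + (1−14.63)²/14.63 + (15−5.32)²/5.32 + (27−13.3)²/13.3 + (14−10.64)²/10.64 + (15−15.96)²/15.96 + (3−17.29)²/17.29 + (3−11.97)²/11.97 + (22−15.96)²/15.96 + (15−13.3)²/13.3
   = 0.7763 + 12.6984 + 17.6132 + 14.1120 + 1.0611 + 0.0577 + 11.8105 + 6.7219 + 2.2858 + 0.2173
Sum = 67.354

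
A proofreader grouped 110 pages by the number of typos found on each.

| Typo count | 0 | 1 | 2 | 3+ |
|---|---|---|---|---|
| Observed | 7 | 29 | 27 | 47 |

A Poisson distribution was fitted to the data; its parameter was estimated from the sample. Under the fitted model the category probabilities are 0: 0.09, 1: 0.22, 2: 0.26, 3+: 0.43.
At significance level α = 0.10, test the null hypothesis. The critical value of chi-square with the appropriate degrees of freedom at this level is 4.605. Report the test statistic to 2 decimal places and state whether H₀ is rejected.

Expected counts E_i = n·p_i: 110×0.09 = 9.9, 110×0.22 = 24.2, 110×0.26 = 28.6, 110×0.43 = 47.3.
0: (7 − 9.9)²/9.9 = 8.41/9.9 = 0.849
1: (29 − 24.2)²/24.2 = 23.04/24.2 = 0.952
2: (27 − 28.6)²/28.6 = 2.56/28.6 = 0.090
3+: (47 − 47.3)²/47.3 = 0.09/47.3 = 0.002
Sum = 1.89
df = 2. Since 1.89 < 4.605, we do not reject H₀.

1.89; do not reject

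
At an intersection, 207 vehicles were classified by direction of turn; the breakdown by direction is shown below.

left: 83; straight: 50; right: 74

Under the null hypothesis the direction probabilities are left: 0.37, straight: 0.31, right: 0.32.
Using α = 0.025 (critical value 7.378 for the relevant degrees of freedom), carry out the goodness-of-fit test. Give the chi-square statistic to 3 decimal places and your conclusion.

Expected counts E_i = n·p_i: 207×0.37 = 76.59, 207×0.31 = 64.17, 207×0.32 = 66.24.
left: (83 − 76.59)²/76.59 = 41.0881/76.59 = 0.5365
straight: (50 − 64.17)²/64.17 = 200.7889/64.17 = 3.1290
right: (74 − 66.24)²/66.24 = 60.2176/66.24 = 0.9091
Sum = 4.575
df = 2. Since 4.575 < 7.378, we do not reject H₀.

4.575; do not reject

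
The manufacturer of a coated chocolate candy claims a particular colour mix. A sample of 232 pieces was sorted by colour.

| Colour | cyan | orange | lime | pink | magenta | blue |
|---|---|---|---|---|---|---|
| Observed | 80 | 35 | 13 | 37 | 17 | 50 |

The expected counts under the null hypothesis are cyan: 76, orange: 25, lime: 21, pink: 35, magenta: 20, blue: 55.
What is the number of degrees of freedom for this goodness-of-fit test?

There are k = 6 categories and no parameters were estimated from the data, so df = 6 − 1 = 5.

5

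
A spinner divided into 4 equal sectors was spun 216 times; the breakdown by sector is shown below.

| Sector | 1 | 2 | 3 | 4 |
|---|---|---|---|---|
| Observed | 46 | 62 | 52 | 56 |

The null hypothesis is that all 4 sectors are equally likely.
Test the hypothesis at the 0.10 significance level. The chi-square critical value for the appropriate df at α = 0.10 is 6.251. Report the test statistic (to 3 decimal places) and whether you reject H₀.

Under H₀ each category has probability 1/4, so each expected count is 216/4 = 54.
χ² = (46−54)²/54 + (62−54)²/54 + (52−54)²/54 + (56−54)²/54
   = 1.1852 + 1.1852 + 0.0741 + 0.0741
Sum = 2.519
df = 3. Since 2.519 < 6.251, we do not reject H₀.

2.519; do not reject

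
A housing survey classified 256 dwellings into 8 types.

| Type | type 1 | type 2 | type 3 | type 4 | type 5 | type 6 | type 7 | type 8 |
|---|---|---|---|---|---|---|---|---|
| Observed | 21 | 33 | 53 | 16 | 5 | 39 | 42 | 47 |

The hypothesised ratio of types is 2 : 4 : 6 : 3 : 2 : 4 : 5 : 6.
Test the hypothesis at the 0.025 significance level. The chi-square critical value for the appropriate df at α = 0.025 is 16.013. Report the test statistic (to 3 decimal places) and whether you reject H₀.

13.996; do not reject

Ratio total = 32. Expected counts: 256×2/32 = 16, 256×4/32 = 32, 256×6/32 = 48, 256×3/32 = 24, 256×2/32 = 16, 256×4/32 = 32, 256×5/32 = 40, 256×6/32 = 48.
χ² = (21−16)²/16 + (33−32)²/32 + (53−48)²/48 + (16−24)²/24 + (5−16)²/16 + (39−32)²/32 + (42−40)²/40 + (47−48)²/48
   = 1.5625 + 0.0313 + 0.5208 + 2.6667 + 7.5625 + 1.5313 + 0.1000 + 0.0208
Sum = 13.996
df = 7. Since 13.996 < 16.013, we do not reject H₀.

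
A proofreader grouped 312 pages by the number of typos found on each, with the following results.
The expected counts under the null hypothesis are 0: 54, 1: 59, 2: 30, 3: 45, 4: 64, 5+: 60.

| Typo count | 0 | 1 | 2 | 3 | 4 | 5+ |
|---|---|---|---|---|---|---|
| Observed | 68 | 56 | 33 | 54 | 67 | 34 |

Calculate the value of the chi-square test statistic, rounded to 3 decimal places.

cat         O        E   (O−E)²/E
0          68       54     3.6296
1          56       59     0.1525
2          33       30     0.3000
3          54       45     1.8000
4          67       64     0.1406
5+         34       60    11.2667
Sum = 17.289

17.289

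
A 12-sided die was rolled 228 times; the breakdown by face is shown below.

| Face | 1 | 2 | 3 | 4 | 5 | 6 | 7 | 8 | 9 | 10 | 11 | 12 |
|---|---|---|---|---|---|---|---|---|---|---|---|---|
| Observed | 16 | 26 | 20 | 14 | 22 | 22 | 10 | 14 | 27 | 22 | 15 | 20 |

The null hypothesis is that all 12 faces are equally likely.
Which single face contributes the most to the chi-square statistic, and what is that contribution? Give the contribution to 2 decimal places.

7, 4.26

Under H₀ each category has probability 1/12, so each expected count is 228/12 = 19.
χ² = (16−19)²/19 + (26−19)²/19 + (20−19)²/19 + (14−19)²/19 + (22−19)²/19 + (22−19)²/19 + (10−19)²/19 + (14−19)²/19 + (27−19)²/19 + (22−19)²/19 + (15−19)²/19 + (20−19)²/19
   = 0.474 + 2.579 + 0.053 + 1.316 + 0.474 + 0.474 + 4.263 + 1.316 + 3.368 + 0.474 + 0.842 + 0.053
The largest term is for 7: 4.26.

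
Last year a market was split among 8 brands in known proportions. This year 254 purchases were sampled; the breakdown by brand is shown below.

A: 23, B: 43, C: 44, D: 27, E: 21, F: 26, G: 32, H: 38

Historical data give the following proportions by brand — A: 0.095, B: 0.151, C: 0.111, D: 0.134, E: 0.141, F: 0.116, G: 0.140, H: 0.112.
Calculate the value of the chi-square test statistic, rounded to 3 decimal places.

21.030

Expected counts E_i = n·p_i: 254×0.095 = 24.13, 254×0.151 = 38.354, 254×0.111 = 28.194, 254×0.134 = 34.036, 254×0.141 = 35.814, 254×0.116 = 29.464, 254×0.140 = 35.56, 254×0.112 = 28.448.
cat         O        E   (O−E)²/E
A          23    24.13     0.0529
B          43   38.354     0.5628
C          44   28.194     8.8611
D          27   34.036     1.4545
E          21   35.814     6.1276
F          26   29.464     0.4073
G          32    35.56     0.3564
H          38   28.448     3.2073
Sum = 21.030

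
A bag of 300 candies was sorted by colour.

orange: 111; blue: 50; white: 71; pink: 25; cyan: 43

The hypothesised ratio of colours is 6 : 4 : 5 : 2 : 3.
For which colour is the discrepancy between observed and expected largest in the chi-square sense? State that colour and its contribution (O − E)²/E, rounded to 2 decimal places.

orange, 4.90

Ratio total = 20. Expected counts: 300×6/20 = 90, 300×4/20 = 60, 300×5/20 = 75, 300×2/20 = 30, 300×3/20 = 45.
χ² = (111−90)²/90 + (50−60)²/60 + (71−75)²/75 + (25−30)²/30 + (43−45)²/45
   = 4.900 + 1.667 + 0.213 + 0.833 + 0.089
The largest term is for orange: 4.90.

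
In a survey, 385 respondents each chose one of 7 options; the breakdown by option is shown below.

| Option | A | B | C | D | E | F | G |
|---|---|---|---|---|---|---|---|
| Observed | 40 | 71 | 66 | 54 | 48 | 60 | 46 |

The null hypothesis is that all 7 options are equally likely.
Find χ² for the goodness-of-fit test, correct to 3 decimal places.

13.782

Under H₀ each category has probability 1/7, so each expected count is 385/7 = 55.
A: (40 − 55)²/55 = 225/55 = 4.0909
B: (71 − 55)²/55 = 256/55 = 4.6545
C: (66 − 55)²/55 = 121/55 = 2.2000
D: (54 − 55)²/55 = 1/55 = 0.0182
E: (48 − 55)²/55 = 49/55 = 0.8909
F: (60 − 55)²/55 = 25/55 = 0.4545
G: (46 − 55)²/55 = 81/55 = 1.4727
Sum = 13.782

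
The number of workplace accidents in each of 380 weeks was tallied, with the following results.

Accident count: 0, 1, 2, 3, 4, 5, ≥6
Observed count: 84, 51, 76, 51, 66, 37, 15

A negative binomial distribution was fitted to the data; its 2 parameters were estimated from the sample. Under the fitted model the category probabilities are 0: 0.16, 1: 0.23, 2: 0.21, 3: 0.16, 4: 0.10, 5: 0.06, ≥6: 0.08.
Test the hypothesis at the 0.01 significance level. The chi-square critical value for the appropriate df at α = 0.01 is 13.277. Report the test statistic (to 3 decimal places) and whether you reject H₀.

Expected counts E_i = n·p_i: 380×0.16 = 60.8, 380×0.23 = 87.4, 380×0.21 = 79.8, 380×0.16 = 60.8, 380×0.10 = 38, 380×0.06 = 22.8, 380×0.08 = 30.4.
cat         O        E   (O−E)²/E
0          84     60.8     8.8526
1          51     87.4    15.1597
2          76     79.8     0.1810
3          51     60.8     1.5796
4          66       38    20.6316
5          37     22.8     8.8439
≥6         15     30.4     7.8013
Sum = 63.050
df = 4. Since 63.050 > 13.277, we reject H₀.

63.050; reject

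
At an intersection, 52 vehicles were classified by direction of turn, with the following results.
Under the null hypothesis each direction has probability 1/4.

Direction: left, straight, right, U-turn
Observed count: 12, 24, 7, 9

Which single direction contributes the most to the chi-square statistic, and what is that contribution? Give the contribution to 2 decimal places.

Expected count for each of the 4 categories: 52/4 = 13.
cat           O        E   (O−E)²/E
left         12       13      0.077
straight     24       13      9.308
right         7       13      2.769
U-turn        9       13      1.231
The largest term is for straight: 9.31.

straight, 9.31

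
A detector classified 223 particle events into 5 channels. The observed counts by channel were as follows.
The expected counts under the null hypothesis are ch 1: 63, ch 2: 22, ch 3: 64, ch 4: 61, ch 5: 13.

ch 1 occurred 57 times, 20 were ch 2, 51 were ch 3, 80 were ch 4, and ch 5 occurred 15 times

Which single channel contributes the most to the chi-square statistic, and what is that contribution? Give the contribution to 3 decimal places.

ch 4, 5.918

cat         O        E   (O−E)²/E
ch 1       57       63     0.5714
ch 2       20       22     0.1818
ch 3       51       64     2.6406
ch 4       80       61     5.9180
ch 5       15       13     0.3077
The largest term is for ch 4: 5.918.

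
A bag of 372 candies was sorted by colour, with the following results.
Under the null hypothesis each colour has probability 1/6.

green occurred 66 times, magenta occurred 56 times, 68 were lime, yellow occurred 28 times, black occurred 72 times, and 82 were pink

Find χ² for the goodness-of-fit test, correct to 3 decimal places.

Expected count for each of the 6 categories: 372/6 = 62.
χ² = (66−62)²/62 + (56−62)²/62 + (68−62)²/62 + (28−62)²/62 + (72−62)²/62 + (82−62)²/62
   = 0.2581 + 0.5806 + 0.5806 + 18.6452 + 1.6129 + 6.4516
Sum = 28.129

28.129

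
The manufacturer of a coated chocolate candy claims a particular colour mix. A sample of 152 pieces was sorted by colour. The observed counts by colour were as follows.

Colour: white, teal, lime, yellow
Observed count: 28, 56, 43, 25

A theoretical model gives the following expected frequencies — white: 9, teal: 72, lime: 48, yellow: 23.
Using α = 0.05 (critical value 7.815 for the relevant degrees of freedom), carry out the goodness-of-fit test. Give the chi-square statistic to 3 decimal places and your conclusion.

44.361; reject

white: (28 − 9)²/9 = 361/9 = 40.1111
teal: (56 − 72)²/72 = 256/72 = 3.5556
lime: (43 − 48)²/48 = 25/48 = 0.5208
yellow: (25 − 23)²/23 = 4/23 = 0.1739
Sum = 44.361
df = 3. Since 44.361 > 7.815, we reject H₀.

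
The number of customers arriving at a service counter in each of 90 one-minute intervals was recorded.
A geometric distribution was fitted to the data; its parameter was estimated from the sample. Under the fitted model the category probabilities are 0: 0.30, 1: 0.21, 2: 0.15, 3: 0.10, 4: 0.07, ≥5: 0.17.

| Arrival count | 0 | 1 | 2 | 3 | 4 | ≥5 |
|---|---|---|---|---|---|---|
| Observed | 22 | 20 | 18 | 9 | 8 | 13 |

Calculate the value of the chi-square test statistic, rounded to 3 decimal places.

Expected counts E_i = n·p_i: 90×0.30 = 27, 90×0.21 = 18.9, 90×0.15 = 13.5, 90×0.10 = 9, 90×0.07 = 6.3, 90×0.17 = 15.3.
χ² = (22−27)²/27 + (20−18.9)²/18.9 + (18−13.5)²/13.5 + (9−9)²/9 + (8−6.3)²/6.3 + (13−15.3)²/15.3
   = 0.9259 + 0.0640 + 1.5000 + 0.0000 + 0.4587 + 0.3458
Sum = 3.294

3.294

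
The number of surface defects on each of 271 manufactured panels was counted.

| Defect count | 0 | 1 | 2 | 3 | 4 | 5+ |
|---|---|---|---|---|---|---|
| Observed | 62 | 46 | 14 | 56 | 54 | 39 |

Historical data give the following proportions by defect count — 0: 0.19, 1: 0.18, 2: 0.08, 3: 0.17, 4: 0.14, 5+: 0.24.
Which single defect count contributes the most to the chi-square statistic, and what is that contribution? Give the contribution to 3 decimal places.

Expected counts E_i = n·p_i: 271×0.19 = 51.49, 271×0.18 = 48.78, 271×0.08 = 21.68, 271×0.17 = 46.07, 271×0.14 = 37.94, 271×0.24 = 65.04.
χ² = (62−51.49)²/51.49 + (46−48.78)²/48.78 + (14−21.68)²/21.68 + (56−46.07)²/46.07 + (54−37.94)²/37.94 + (39−65.04)²/65.04
   = 2.1453 + 0.1584 + 2.7206 + 2.1403 + 6.7982 + 10.4256
The largest term is for 5+: 10.426.

5+, 10.426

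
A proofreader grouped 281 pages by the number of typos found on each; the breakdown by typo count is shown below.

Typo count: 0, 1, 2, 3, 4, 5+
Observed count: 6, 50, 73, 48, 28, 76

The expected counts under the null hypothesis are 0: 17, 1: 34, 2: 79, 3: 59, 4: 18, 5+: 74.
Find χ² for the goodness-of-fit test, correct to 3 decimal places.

22.763

χ² = (6−17)²/17 + (50−34)²/34 + (73−79)²/79 + (48−59)²/59 + (28−18)²/18 + (76−74)²/74
   = 7.1176 + 7.5294 + 0.4557 + 2.0508 + 5.5556 + 0.0541
Sum = 22.763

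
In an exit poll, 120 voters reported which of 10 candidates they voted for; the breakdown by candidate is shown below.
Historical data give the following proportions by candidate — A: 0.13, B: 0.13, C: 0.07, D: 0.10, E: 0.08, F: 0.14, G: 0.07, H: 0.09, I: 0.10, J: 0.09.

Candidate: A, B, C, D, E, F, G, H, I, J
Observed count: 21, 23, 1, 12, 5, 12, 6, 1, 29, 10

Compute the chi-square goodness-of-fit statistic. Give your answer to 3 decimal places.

49.195

Expected counts E_i = n·p_i: 120×0.13 = 15.6, 120×0.13 = 15.6, 120×0.07 = 8.4, 120×0.10 = 12, 120×0.08 = 9.6, 120×0.14 = 16.8, 120×0.07 = 8.4, 120×0.09 = 10.8, 120×0.10 = 12, 120×0.09 = 10.8.
χ² = (21−15.6)²/15.6 + (23−15.6)²/15.6 + (1−8.4)²/8.4 + (12−12)²/12 + (5−9.6)²/9.6 + (12−16.8)²/16.8 + (6−8.4)²/8.4 + (1−10.8)²/10.8 + (29−12)²/12 + (10−10.8)²/10.8
   = 1.8692 + 3.5103 + 6.5190 + 0.0000 + 2.2042 + 1.3714 + 0.6857 + 8.8926 + 24.0833 + 0.0593
Sum = 49.195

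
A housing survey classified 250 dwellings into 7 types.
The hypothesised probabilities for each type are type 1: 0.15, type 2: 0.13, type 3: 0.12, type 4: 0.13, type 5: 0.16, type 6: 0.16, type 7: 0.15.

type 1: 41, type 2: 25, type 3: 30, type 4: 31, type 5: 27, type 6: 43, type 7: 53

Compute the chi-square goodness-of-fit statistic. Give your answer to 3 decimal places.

12.983

Expected counts E_i = n·p_i: 250×0.15 = 37.5, 250×0.13 = 32.5, 250×0.12 = 30, 250×0.13 = 32.5, 250×0.16 = 40, 250×0.16 = 40, 250×0.15 = 37.5.
type 1: (41 − 37.5)²/37.5 = 12.25/37.5 = 0.3267
type 2: (25 − 32.5)²/32.5 = 56.25/32.5 = 1.7308
type 3: (30 − 30)²/30 = 0/30 = 0.0000
type 4: (31 − 32.5)²/32.5 = 2.25/32.5 = 0.0692
type 5: (27 − 40)²/40 = 169/40 = 4.2250
type 6: (43 − 40)²/40 = 9/40 = 0.2250
type 7: (53 − 37.5)²/37.5 = 240.25/37.5 = 6.4067
Sum = 12.983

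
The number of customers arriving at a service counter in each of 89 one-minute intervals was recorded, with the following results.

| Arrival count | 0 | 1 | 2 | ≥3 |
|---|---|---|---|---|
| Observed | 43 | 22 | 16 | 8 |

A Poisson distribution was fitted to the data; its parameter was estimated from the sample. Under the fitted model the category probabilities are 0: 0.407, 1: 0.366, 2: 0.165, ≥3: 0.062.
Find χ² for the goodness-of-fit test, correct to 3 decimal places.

Expected counts E_i = n·p_i: 89×0.407 = 36.223, 89×0.366 = 32.574, 89×0.165 = 14.685, 89×0.062 = 5.518.
χ² = (43−36.223)²/36.223 + (22−32.574)²/32.574 + (16−14.685)²/14.685 + (8−5.518)²/5.518
   = 1.2679 + 3.4325 + 0.1178 + 1.1164
Sum = 5.935

5.935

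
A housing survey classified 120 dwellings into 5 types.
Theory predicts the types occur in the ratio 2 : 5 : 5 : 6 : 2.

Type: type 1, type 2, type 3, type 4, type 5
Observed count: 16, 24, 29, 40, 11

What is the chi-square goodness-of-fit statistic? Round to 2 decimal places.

3.09

Ratio total = 20. Expected counts: 120×2/20 = 12, 120×5/20 = 30, 120×5/20 = 30, 120×6/20 = 36, 120×2/20 = 12.
cat         O        E   (O−E)²/E
type 1     16       12      1.333
type 2     24       30      1.200
type 3     29       30      0.033
type 4     40       36      0.444
type 5     11       12      0.083
Sum = 3.09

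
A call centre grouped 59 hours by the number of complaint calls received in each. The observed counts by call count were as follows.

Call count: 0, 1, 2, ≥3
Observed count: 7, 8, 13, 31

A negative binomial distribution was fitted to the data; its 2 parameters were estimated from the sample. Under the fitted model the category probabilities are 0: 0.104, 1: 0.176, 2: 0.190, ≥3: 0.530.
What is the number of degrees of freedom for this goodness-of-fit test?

1

There are k = 4 categories and 2 parameters estimated from the data, so df = 4 − 1 − 2 = 1.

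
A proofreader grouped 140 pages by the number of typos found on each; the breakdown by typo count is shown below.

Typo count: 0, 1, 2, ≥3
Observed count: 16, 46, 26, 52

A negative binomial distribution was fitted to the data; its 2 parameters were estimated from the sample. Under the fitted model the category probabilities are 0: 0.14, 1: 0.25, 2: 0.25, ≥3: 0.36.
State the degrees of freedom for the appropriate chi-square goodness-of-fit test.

1

There are k = 4 categories and 2 parameters estimated from the data, so df = 4 − 1 − 2 = 1.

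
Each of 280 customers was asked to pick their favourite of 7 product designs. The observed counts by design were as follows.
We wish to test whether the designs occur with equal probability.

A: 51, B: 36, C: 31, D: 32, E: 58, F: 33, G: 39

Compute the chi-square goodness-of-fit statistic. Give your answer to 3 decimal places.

Under H₀ each category has probability 1/7, so each expected count is 280/7 = 40.
cat         O        E   (O−E)²/E
A          51       40     3.0250
B          36       40     0.4000
C          31       40     2.0250
D          32       40     1.6000
E          58       40     8.1000
F          33       40     1.2250
G          39       40     0.0250
Sum = 16.400

16.400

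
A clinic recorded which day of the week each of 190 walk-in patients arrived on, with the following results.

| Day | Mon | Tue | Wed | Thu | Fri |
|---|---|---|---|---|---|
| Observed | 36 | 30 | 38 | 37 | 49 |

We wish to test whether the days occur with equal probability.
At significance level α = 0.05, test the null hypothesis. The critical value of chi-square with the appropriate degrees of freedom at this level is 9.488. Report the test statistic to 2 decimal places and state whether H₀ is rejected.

5.00; do not reject

Under H₀ each category has probability 1/5, so each expected count is 190/5 = 38.
cat         O        E   (O−E)²/E
Mon        36       38      0.105
Tue        30       38      1.684
Wed        38       38      0.000
Thu        37       38      0.026
Fri        49       38      3.184
Sum = 5.00
df = 4. Since 5.00 < 9.488, we do not reject H₀.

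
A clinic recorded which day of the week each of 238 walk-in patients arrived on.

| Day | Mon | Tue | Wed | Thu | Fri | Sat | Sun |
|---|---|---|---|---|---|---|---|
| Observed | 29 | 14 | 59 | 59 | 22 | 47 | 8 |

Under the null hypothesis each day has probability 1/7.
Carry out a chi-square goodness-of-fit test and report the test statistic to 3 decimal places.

Expected count for each of the 7 categories: 238/7 = 34.
cat         O        E   (O−E)²/E
Mon        29       34     0.7353
Tue        14       34    11.7647
Wed        59       34    18.3824
Thu        59       34    18.3824
Fri        22       34     4.2353
Sat        47       34     4.9706
Sun         8       34    19.8824
Sum = 78.353

78.353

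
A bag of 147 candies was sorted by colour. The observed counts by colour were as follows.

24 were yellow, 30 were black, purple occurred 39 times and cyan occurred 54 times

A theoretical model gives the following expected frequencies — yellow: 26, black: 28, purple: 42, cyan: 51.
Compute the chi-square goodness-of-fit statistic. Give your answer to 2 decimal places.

yellow: (24 − 26)²/26 = 4/26 = 0.154
black: (30 − 28)²/28 = 4/28 = 0.143
purple: (39 − 42)²/42 = 9/42 = 0.214
cyan: (54 − 51)²/51 = 9/51 = 0.176
Sum = 0.69

0.69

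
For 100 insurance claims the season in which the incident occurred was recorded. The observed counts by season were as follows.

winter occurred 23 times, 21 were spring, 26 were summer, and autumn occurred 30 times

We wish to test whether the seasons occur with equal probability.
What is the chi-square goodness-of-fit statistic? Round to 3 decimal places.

1.840

Under H₀ each category has probability 1/4, so each expected count is 100/4 = 25.
cat         O        E   (O−E)²/E
winter     23       25     0.1600
spring     21       25     0.6400
summer     26       25     0.0400
autumn     30       25     1.0000
Sum = 1.840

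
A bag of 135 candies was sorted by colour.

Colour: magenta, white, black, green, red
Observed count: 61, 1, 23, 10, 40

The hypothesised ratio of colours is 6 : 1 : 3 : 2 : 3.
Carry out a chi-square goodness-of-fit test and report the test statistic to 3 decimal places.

18.426

Ratio total = 15. Expected counts: 135×6/15 = 54, 135×1/15 = 9, 135×3/15 = 27, 135×2/15 = 18, 135×3/15 = 27.
cat          O        E   (O−E)²/E
magenta     61       54     0.9074
white        1        9     7.1111
black       23       27     0.5926
green       10       18     3.5556
red         40       27     6.2593
Sum = 18.426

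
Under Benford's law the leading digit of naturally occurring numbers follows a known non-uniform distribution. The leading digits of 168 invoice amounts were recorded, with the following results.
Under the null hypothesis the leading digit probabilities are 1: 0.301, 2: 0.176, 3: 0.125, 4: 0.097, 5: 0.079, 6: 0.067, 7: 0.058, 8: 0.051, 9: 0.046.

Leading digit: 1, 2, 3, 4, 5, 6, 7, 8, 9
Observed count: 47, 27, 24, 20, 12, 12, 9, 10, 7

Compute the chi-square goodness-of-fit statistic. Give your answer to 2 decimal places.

Expected counts E_i = n·p_i: 168×0.301 = 50.568, 168×0.176 = 29.568, 168×0.125 = 21, 168×0.097 = 16.296, 168×0.079 = 13.272, 168×0.067 = 11.256, 168×0.058 = 9.744, 168×0.051 = 8.568, 168×0.046 = 7.728.
χ² = (47−50.568)²/50.568 + (27−29.568)²/29.568 + (24−21)²/21 + (20−16.296)²/16.296 + (12−13.272)²/13.272 + (12−11.256)²/11.256 + (9−9.744)²/9.744 + (10−8.568)²/8.568 + (7−7.728)²/7.728
   = 0.252 + 0.223 + 0.429 + 0.842 + 0.122 + 0.049 + 0.057 + 0.239 + 0.069
Sum = 2.28

2.28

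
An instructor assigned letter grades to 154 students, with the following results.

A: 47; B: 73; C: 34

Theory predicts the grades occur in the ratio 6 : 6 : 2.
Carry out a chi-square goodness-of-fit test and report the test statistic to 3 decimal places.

Ratio total = 14. Expected counts: 154×6/14 = 66, 154×6/14 = 66, 154×2/14 = 22.
cat         O        E   (O−E)²/E
A          47       66     5.4697
B          73       66     0.7424
C          34       22     6.5455
Sum = 12.758

12.758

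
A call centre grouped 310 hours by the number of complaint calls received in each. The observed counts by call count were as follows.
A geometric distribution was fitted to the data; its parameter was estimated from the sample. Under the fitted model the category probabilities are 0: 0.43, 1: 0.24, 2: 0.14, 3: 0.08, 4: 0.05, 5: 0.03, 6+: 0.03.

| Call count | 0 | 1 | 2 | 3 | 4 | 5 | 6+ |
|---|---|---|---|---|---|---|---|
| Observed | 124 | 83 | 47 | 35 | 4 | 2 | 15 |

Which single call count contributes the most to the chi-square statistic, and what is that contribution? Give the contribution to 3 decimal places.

4, 8.532

Expected counts E_i = n·p_i: 310×0.43 = 133.3, 310×0.24 = 74.4, 310×0.14 = 43.4, 310×0.08 = 24.8, 310×0.05 = 15.5, 310×0.03 = 9.3, 310×0.03 = 9.3.
χ² = (124−133.3)²/133.3 + (83−74.4)²/74.4 + (47−43.4)²/43.4 + (35−24.8)²/24.8 + (4−15.5)²/15.5 + (2−9.3)²/9.3 + (15−9.3)²/9.3
   = 0.6488 + 0.9941 + 0.2986 + 4.1952 + 8.5323 + 5.7301 + 3.4935
The largest term is for 4: 8.532.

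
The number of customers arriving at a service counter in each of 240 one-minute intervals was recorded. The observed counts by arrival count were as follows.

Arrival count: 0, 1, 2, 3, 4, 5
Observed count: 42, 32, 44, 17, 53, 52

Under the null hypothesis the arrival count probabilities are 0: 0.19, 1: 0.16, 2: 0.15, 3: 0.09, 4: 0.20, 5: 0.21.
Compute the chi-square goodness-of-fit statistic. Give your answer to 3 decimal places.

Expected counts E_i = n·p_i: 240×0.19 = 45.6, 240×0.16 = 38.4, 240×0.15 = 36, 240×0.09 = 21.6, 240×0.20 = 48, 240×0.21 = 50.4.
cat         O        E   (O−E)²/E
0          42     45.6     0.2842
1          32     38.4     1.0667
2          44       36     1.7778
3          17     21.6     0.9796
4          53       48     0.5208
5          52     50.4     0.0508
Sum = 4.680

4.680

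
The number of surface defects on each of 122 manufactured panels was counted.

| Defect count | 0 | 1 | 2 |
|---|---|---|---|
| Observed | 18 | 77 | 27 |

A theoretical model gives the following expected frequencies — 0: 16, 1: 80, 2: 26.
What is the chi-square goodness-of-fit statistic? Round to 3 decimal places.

0.401

cat         O        E   (O−E)²/E
0          18       16     0.2500
1          77       80     0.1125
2          27       26     0.0385
Sum = 0.401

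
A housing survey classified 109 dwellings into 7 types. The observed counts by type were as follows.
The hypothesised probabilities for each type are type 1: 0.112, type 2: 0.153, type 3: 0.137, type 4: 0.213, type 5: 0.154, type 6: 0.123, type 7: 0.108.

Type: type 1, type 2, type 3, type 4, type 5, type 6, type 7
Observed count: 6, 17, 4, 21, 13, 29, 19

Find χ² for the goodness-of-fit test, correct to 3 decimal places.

Expected counts E_i = n·p_i: 109×0.112 = 12.208, 109×0.153 = 16.677, 109×0.137 = 14.933, 109×0.213 = 23.217, 109×0.154 = 16.786, 109×0.123 = 13.407, 109×0.108 = 11.772.
cat         O        E   (O−E)²/E
type 1      6   12.208     3.1569
type 2     17   16.677     0.0063
type 3      4   14.933     8.0045
type 4     21   23.217     0.2117
type 5     13   16.786     0.8539
type 6     29   13.407    18.1354
type 7     19   11.772     4.4380
Sum = 34.807

34.807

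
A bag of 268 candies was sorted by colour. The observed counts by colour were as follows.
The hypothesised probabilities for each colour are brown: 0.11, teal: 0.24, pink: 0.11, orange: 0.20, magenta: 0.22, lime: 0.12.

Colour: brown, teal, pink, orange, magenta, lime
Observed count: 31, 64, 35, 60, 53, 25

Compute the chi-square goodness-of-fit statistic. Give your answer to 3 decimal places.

Expected counts E_i = n·p_i: 268×0.11 = 29.48, 268×0.24 = 64.32, 268×0.11 = 29.48, 268×0.20 = 53.6, 268×0.22 = 58.96, 268×0.12 = 32.16.
cat          O        E   (O−E)²/E
brown       31    29.48     0.0784
teal        64    64.32     0.0016
pink        35    29.48     1.0336
orange      60     53.6     0.7642
magenta     53    58.96     0.6025
lime        25    32.16     1.5941
Sum = 4.074

4.074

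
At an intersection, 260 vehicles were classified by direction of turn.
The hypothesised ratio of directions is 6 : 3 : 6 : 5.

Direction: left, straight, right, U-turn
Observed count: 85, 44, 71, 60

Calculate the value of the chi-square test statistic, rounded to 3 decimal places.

2.282

Ratio total = 20. Expected counts: 260×6/20 = 78, 260×3/20 = 39, 260×6/20 = 78, 260×5/20 = 65.
cat           O        E   (O−E)²/E
left         85       78     0.6282
straight     44       39     0.6410
right        71       78     0.6282
U-turn       60       65     0.3846
Sum = 2.282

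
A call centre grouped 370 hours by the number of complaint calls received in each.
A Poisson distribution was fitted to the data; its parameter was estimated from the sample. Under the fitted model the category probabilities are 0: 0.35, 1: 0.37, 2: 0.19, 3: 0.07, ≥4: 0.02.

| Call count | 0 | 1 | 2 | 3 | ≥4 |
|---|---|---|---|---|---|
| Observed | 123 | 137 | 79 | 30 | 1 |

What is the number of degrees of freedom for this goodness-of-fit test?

3

There are k = 5 categories and 1 parameter estimated from the data, so df = 5 − 1 − 1 = 3.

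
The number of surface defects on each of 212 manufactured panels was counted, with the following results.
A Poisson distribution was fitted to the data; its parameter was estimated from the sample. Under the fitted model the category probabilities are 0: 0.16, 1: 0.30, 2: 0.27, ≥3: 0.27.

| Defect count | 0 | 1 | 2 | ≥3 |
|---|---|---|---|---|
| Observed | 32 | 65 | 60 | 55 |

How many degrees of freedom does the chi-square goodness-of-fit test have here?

2

There are k = 4 categories and 1 parameter estimated from the data, so df = 4 − 1 − 1 = 2.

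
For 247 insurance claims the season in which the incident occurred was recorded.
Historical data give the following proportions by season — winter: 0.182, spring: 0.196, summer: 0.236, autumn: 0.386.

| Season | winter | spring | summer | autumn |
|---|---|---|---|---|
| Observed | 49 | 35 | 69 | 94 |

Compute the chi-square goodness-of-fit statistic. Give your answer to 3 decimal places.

Expected counts E_i = n·p_i: 247×0.182 = 44.954, 247×0.196 = 48.412, 247×0.236 = 58.292, 247×0.386 = 95.342.
χ² = (49−44.954)²/44.954 + (35−48.412)²/48.412 + (69−58.292)²/58.292 + (94−95.342)²/95.342
   = 0.3642 + 3.7156 + 1.9670 + 0.0189
Sum = 6.066

6.066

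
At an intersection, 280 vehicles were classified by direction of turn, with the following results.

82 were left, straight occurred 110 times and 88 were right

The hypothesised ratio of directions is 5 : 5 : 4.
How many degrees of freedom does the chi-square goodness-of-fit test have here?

2

There are k = 3 categories and no parameters were estimated from the data, so df = 3 − 1 = 2.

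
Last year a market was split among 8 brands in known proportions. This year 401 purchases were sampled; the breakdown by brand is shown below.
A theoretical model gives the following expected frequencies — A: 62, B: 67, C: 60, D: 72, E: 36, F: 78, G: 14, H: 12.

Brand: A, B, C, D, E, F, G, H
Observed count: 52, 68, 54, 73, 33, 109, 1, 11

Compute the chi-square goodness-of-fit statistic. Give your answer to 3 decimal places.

A: (52 − 62)²/62 = 100/62 = 1.6129
B: (68 − 67)²/67 = 1/67 = 0.0149
C: (54 − 60)²/60 = 36/60 = 0.6000
D: (73 − 72)²/72 = 1/72 = 0.0139
E: (33 − 36)²/36 = 9/36 = 0.2500
F: (109 − 78)²/78 = 961/78 = 12.3205
G: (1 − 14)²/14 = 169/14 = 12.0714
H: (11 − 12)²/12 = 1/12 = 0.0833
Sum = 26.967

26.967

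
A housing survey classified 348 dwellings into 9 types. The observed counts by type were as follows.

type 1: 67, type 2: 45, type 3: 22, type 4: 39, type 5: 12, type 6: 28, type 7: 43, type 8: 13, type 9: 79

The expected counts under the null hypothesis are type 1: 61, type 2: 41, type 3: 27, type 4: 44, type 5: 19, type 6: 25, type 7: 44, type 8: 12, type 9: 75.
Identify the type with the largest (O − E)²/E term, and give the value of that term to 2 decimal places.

type 1: (67 − 61)²/61 = 36/61 = 0.590
type 2: (45 − 41)²/41 = 16/41 = 0.390
type 3: (22 − 27)²/27 = 25/27 = 0.926
type 4: (39 − 44)²/44 = 25/44 = 0.568
type 5: (12 − 19)²/19 = 49/19 = 2.579
type 6: (28 − 25)²/25 = 9/25 = 0.360
type 7: (43 − 44)²/44 = 1/44 = 0.023
type 8: (13 − 12)²/12 = 1/12 = 0.083
type 9: (79 − 75)²/75 = 16/75 = 0.213
The largest term is for type 5: 2.58.

type 5, 2.58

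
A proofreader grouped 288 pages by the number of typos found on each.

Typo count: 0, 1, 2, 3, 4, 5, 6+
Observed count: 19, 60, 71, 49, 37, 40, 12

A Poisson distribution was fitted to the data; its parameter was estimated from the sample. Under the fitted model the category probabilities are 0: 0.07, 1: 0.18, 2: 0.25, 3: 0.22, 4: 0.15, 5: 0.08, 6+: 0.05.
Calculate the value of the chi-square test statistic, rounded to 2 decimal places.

Expected counts E_i = n·p_i: 288×0.07 = 20.16, 288×0.18 = 51.84, 288×0.25 = 72, 288×0.22 = 63.36, 288×0.15 = 43.2, 288×0.08 = 23.04, 288×0.05 = 14.4.
χ² = (19−20.16)²/20.16 + (60−51.84)²/51.84 + (71−72)²/72 + (49−63.36)²/63.36 + (37−43.2)²/43.2 + (40−23.04)²/23.04 + (12−14.4)²/14.4
   = 0.067 + 1.284 + 0.014 + 3.255 + 0.890 + 12.484 + 0.400
Sum = 18.39

18.39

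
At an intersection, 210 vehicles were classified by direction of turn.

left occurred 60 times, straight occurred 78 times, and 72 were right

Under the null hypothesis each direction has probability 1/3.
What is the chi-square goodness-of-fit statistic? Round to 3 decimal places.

2.400

Expected count for each of the 3 categories: 210/3 = 70.
χ² = (60−70)²/70 + (78−70)²/70 + (72−70)²/70
   = 1.4286 + 0.9143 + 0.0571
Sum = 2.400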